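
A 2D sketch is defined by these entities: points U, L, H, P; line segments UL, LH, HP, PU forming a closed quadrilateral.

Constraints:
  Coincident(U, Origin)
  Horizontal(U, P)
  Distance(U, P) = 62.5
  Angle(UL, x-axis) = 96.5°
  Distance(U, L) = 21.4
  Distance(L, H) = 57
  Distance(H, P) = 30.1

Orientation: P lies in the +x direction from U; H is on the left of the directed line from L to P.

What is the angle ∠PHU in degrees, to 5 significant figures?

78.154°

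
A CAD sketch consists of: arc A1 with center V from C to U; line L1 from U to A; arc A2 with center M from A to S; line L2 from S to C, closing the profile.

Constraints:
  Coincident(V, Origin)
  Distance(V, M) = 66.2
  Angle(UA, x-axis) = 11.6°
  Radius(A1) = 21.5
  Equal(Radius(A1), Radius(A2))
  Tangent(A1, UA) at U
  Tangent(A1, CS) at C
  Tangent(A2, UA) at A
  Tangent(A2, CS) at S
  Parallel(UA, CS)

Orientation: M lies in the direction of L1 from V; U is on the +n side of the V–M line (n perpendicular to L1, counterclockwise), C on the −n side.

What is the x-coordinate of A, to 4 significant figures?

60.52

The slot axis is L1's direction at 11.6°, so u = (cos 11.6°, sin 11.6°) = (0.9796, 0.2011) and n = (−sin 11.6°, cos 11.6°) = (-0.2011, 0.9796). V is at the origin and M lies 66.2 along u from V, so M = 66.2·u = (64.85, 13.31). Tangency of A1 to both parallel lines with radius 21.5 puts U and C at V ± 21.5·n: U = (-4.323, 21.06), C = (4.323, -21.06). Equal radii place A and S the same way about M: A = M + 21.5·n = (60.52, 34.37), S = M − 21.5·n = (69.17, -7.750). So A.x = 60.52.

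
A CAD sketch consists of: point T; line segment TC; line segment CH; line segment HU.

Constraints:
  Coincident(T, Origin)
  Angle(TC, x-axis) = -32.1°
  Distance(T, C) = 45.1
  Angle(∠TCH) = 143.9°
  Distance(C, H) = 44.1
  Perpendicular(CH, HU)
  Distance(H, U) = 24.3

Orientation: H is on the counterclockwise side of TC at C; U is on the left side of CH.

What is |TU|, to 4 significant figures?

80.57

∠TCH = 143.9°, so CH runs at -32.1° + (180° − 143.9°) = 4.000° from the x-axis; with |CH| = 44.1, H = C + 44.1·(cos 4.000°, sin 4.000°) = (82.20, -20.89). The perpendicularity gives HU at right angles to CH; with |HU| = 24.3 on the left of CH, U = H + 24.3·(-0.06976, 0.9976) = (80.50, 3.351). Then |TU| = |U − T| = 80.57.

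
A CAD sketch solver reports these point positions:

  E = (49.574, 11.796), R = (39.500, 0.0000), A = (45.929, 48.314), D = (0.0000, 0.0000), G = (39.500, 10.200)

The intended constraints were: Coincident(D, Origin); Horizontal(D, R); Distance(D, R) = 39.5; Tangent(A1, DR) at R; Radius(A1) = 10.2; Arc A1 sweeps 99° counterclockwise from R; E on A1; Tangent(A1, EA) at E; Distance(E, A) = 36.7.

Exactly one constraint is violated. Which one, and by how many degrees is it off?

Tangent(A1, EA) at E — off by 3.30°.

D = (0.00, 0.00) ✓; D.y = 0.00, R.y = 0.00 ✓; |DR| = 39.50 ✓; ∠(GR, RD) = 90.00° ✓; |GR| = 10.20 ✓; bearing(G→E) − bearing(G→R) = 99.00° ✓; |GE| = 10.20 ✓; ∠(GE, EA) = 93.30° ✗; |EA| = 36.70 ✓.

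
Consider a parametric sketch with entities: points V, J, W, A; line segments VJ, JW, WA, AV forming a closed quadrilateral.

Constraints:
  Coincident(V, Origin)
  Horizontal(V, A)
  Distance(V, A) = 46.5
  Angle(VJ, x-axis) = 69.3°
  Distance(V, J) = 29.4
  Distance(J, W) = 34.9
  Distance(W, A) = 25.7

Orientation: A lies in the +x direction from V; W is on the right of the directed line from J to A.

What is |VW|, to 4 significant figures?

22.14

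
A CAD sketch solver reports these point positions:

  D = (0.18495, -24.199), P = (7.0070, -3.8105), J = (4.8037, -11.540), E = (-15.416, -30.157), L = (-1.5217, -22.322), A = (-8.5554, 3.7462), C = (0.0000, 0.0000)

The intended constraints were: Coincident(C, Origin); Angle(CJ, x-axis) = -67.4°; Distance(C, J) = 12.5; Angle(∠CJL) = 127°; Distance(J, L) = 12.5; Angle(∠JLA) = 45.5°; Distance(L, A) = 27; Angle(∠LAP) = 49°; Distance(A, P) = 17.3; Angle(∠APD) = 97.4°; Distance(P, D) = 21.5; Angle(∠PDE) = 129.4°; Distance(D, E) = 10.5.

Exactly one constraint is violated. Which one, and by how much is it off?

Distance(D, E) = 10.5 — off by 6.20.

C = (0.00, 0.00) ✓; CJ at -67.40° ✓; |CJ| = 12.50 ✓; ∠CJL = 127.0° ✓; |JL| = 12.50 ✓; ∠JLA = 45.50° ✓; |LA| = 27.00 ✓; ∠LAP = 49.00° ✓; |AP| = 17.30 ✓; ∠APD = 97.40° ✓; |PD| = 21.50 ✓; ∠PDE = 129.4° ✓; |DE| = 16.70 ✗.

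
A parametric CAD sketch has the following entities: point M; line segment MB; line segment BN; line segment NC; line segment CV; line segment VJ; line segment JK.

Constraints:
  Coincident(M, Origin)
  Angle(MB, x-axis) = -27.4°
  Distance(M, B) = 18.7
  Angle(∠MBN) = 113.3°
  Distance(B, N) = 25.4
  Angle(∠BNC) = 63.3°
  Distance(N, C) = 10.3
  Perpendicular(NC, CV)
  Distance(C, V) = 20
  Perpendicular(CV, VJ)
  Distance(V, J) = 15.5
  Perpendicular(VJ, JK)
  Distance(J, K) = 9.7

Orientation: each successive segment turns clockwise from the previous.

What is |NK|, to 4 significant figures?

11.54

M is at the origin; MB runs at -27.4° with length 18.7, so B = (16.60, -8.606). ∠MBN = 113.3° gives BN at -94.10° from the x-axis; with |BN| = 25.4, N = (14.79, -33.94). ∠BNC = 63.3° gives NC at 149.2° from the x-axis; with |NC| = 10.3, C = (5.939, -28.67). The perpendicularity gives CV at right angles to NC, so CV runs at 59.20°; with |CV| = 20.0, V = (16.18, -11.49). CV is perpendicular to VJ, so VJ runs at -30.80°; with |VJ| = 15.5, J = (29.49, -19.42). VJ ⟂ JK, so JK runs at -120.8°; with |JK| = 9.7, K = (24.53, -27.76). Then |NK| = |K − N| = 11.54.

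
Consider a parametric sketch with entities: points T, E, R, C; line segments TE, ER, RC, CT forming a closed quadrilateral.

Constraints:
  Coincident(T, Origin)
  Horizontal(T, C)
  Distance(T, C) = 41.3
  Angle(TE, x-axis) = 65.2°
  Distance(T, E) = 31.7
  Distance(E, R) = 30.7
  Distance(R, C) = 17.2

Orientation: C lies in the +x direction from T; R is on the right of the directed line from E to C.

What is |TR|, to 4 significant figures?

24.10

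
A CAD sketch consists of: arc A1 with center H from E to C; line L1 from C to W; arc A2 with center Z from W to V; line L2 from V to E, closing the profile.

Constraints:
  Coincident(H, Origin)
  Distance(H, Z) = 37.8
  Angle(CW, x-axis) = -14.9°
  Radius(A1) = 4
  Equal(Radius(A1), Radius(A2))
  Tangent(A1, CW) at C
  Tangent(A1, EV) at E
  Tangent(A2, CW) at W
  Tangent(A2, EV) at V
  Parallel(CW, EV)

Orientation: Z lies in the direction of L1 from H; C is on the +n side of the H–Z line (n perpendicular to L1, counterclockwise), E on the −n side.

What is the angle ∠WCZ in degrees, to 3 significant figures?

6.04°

The slot axis is L1's direction at -14.9°, so u = (cos -14.9°, sin -14.9°) = (0.966, -0.257) and n = (−sin -14.9°, cos -14.9°) = (0.257, 0.966). H is at the origin and Z lies 37.8 along u from H, so Z = 37.8·u = (36.5, -9.72). Tangency of A1 to both parallel lines with radius 4.0 puts C and E at H ± 4.0·n: C = (1.03, 3.87), E = (-1.03, -3.87). Equal radii place W and V the same way about Z: W = Z + 4.0·n = (37.6, -5.85), V = Z − 4.0·n = (35.5, -13.6). Then cos ∠WCZ = CW·CZ / (|CW||CZ|), giving 6.04°.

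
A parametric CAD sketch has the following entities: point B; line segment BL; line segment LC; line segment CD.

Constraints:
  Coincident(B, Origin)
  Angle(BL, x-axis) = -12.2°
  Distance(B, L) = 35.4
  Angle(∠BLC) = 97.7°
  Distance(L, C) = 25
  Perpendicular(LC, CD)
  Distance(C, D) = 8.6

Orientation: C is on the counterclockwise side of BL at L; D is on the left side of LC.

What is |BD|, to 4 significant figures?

39.82

B is at the origin; BL runs at -12.2° with length 35.4, so L = 35.4·(cos -12.2°, sin -12.2°) = (34.60, -7.481). ∠BLC = 97.7°, so LC runs at -12.2° + (180° − 97.7°) = 70.10° from the x-axis; with |LC| = 25.0, C = L + 25.0·(cos 70.10°, sin 70.10°) = (43.11, 16.03). LC ⟂ CD; with |CD| = 8.6 on the left of LC, D = C + 8.6·(-0.9403, 0.3404) = (35.02, 18.95). Then |BD| = |D − B| = 39.82.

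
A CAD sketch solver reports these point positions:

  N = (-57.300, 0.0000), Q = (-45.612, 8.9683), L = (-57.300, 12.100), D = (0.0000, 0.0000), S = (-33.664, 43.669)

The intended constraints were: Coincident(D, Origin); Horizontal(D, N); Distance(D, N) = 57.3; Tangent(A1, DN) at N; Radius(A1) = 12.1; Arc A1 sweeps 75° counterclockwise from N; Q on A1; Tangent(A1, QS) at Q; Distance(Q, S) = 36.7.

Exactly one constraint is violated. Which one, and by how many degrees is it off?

Tangent(A1, QS) at Q — off by 4.00°.

D = (0.00, 0.00) ✓; D.y = 0.00, N.y = 0.00 ✓; |DN| = 57.30 ✓; ∠(LN, ND) = 90.00° ✓; |LN| = 12.10 ✓; bearing(L→Q) − bearing(L→N) = 75.00° ✓; |LQ| = 12.10 ✓; ∠(LQ, QS) = 94.00° ✗; |QS| = 36.70 ✓.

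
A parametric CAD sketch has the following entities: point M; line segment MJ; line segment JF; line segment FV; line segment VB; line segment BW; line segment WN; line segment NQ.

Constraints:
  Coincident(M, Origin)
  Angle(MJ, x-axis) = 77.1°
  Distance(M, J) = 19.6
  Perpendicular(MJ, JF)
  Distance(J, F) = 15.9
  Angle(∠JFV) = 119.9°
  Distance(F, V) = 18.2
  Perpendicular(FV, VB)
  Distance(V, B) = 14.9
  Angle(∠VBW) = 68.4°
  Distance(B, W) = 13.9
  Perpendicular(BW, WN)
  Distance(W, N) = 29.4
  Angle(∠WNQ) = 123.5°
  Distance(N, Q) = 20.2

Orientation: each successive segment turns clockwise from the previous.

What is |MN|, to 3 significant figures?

41.7

M is at the origin; MJ runs at 77.1° with length 19.6, so J = (4.38, 19.1). MJ is perpendicular to JF, so JF runs at -12.9°; with |JF| = 15.9, F = (19.9, 15.6). ∠JFV = 119.9° gives FV at -73.0° from the x-axis; with |FV| = 18.2, V = (25.2, -1.85). FV ⟂ VB, so VB runs at -163°; with |VB| = 14.9, B = (10.9, -6.21). ∠VBW = 68.4° gives BW at 85.4° from the x-axis; with |BW| = 13.9, W = (12.1, 7.65). BW ⟂ WN, so WN runs at -4.60°; with |WN| = 29.4, N = (41.4, 5.29). Then |MN| = |N − M| = 41.7.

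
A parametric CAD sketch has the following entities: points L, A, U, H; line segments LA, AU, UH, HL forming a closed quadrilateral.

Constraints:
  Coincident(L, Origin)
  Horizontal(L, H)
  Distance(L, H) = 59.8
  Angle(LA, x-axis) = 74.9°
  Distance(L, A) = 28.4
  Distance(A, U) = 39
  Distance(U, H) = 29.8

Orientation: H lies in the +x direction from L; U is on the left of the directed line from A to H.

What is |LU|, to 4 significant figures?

53.48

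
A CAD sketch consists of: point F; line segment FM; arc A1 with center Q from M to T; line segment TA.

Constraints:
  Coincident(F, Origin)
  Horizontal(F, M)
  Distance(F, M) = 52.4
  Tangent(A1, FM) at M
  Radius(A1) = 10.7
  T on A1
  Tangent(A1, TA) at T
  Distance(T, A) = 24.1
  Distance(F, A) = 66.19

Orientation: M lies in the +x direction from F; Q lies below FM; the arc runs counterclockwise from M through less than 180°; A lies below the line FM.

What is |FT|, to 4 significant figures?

45.94

F is at the origin; FM is horizontal with |FM| = 52.4 and M on the +x side, so M = (52.40, 0.000). The tangent condition forces QM to be normal to FM, so Q = M + (0, -10.7) = (52.40, -10.70). Since QT ⟂ TA (tangency), |QA| = √(10.7² + 24.1²) = 26.37 regardless of where T sits on A1. So A lies on both circle(F, 66.19) and circle(Q, 26.37); the below-FM intersection is A = (54.92, -36.95). T is the foot of the tangent from A: T = (43.08, -15.96).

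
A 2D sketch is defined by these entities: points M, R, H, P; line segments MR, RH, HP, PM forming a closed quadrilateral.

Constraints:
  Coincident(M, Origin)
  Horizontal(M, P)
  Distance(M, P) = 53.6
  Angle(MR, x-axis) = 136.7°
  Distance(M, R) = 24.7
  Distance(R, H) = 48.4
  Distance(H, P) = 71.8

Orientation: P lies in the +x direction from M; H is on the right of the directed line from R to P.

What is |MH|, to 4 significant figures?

32.93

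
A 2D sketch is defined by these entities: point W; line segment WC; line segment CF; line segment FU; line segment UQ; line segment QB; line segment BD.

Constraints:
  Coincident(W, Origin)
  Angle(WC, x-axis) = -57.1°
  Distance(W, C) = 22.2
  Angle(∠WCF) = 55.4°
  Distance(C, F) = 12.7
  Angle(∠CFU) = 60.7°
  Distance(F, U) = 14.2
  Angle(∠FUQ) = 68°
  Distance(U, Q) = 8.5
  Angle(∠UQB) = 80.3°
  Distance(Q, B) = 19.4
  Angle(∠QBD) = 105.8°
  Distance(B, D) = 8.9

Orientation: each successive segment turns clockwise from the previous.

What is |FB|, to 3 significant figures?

5.96

W is at the origin; WC runs at -57.1° with length 22.2, so C = (12.1, -18.6). ∠WCF = 55.4° gives CF at 178° from the x-axis; with |CF| = 12.7, F = (-0.636, -18.3). ∠CFU = 60.7° gives FU at 59.0° from the x-axis; with |FU| = 14.2, U = (6.68, -6.09). ∠FUQ = 68.0° gives UQ at -53.0° from the x-axis; with |UQ| = 8.5, Q = (11.8, -12.9). ∠UQB = 80.3° gives QB at -153° from the x-axis; with |QB| = 19.4, B = (-5.45, -21.8). Then |FB| = |B − F| = 5.96.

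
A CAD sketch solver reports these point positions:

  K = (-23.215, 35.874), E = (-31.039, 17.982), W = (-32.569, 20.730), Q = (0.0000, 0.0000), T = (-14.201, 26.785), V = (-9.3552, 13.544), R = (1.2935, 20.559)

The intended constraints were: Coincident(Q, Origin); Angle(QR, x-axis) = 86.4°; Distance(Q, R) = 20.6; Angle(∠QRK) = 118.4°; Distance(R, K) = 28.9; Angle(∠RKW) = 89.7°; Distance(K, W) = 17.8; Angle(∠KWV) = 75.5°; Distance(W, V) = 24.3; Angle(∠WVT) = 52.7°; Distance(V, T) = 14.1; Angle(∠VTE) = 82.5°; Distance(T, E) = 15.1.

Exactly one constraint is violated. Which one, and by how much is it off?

Distance(T, E) = 15.1 — off by 3.90.

Q = (0.00, 0.00) ✓; QR at 86.40° ✓; |QR| = 20.60 ✓; ∠QRK = 118.4° ✓; |RK| = 28.90 ✓; ∠RKW = 89.70° ✓; |KW| = 17.80 ✓; ∠KWV = 75.50° ✓; |WV| = 24.30 ✓; ∠WVT = 52.70° ✓; |VT| = 14.10 ✓; ∠VTE = 82.50° ✓; |TE| = 19.00 ✗.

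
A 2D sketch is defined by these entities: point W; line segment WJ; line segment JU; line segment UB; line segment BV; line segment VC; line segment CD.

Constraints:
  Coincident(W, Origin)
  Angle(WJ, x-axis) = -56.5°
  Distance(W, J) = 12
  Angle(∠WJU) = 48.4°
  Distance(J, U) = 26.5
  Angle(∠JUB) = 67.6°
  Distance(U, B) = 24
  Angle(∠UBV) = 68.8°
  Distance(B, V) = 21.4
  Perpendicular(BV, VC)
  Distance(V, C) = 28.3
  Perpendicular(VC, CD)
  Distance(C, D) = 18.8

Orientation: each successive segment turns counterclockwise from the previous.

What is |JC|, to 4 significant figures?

25.05

W is at the origin; WJ runs at -56.5° with length 12.0, so J = (6.623, -10.01). ∠WJU = 48.4° gives JU at 75.10° from the x-axis; with |JU| = 26.5, U = (13.44, 15.60). ∠JUB = 67.6° gives UB at -172.5° from the x-axis; with |UB| = 24.0, B = (-10.36, 12.47). ∠UBV = 68.8° gives BV at -61.30° from the x-axis; with |BV| = 21.4, V = (-0.08063, -6.301). BV is perpendicular to VC, so VC runs at 28.70°; with |VC| = 28.3, C = (24.74, 7.289). Then |JC| = |C − J| = 25.05.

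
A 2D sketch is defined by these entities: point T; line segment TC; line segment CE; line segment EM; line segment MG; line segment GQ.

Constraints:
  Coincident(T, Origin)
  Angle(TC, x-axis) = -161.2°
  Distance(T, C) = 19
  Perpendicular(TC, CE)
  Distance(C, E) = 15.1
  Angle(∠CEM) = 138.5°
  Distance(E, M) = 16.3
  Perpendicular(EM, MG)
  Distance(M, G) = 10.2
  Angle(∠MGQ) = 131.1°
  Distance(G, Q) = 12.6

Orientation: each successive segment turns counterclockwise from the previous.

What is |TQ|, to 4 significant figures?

7.976

The perpendicularity gives MG at right angles to EM, so MG runs at 60.30°; with |MG| = 10.2, G = (6.092, -19.63). ∠MGQ = 131.1° gives GQ at 109.2° from the x-axis; with |GQ| = 12.6, Q = (1.949, -7.734). Then |TQ| = |Q − T| = 7.976.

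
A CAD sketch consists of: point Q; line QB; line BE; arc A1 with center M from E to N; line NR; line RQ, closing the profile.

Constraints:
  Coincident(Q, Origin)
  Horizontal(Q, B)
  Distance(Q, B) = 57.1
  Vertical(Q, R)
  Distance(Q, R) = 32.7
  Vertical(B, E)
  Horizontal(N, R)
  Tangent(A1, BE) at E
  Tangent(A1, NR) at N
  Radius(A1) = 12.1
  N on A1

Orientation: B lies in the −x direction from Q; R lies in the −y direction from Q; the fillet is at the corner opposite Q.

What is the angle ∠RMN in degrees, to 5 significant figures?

74.950°

Q is at the origin; Q and B share the same y with |QB| = 57.1 and B on the −x side, so B = (-57.100, 0.0000). Q and R share the same x with |QR| = 32.7 and R on the −y side, so R = (0.0000, -32.700). The virtual corner opposite Q is at (-57.100, -32.700). A1 meets BE tangentially, so ME is at right angles to BE and tangency of A1 to NR means the radius MN is perpendicular to NR, with radius 12.1, so the center M sits 12.1 in from both sides at M = (-45.000, -20.600). That places the tangent points at E = (-57.100, -20.600) on BE and N = (-45.000, -32.700) on NR. Then cos ∠RMN = MR·MN / (|MR||MN|), giving 74.950°.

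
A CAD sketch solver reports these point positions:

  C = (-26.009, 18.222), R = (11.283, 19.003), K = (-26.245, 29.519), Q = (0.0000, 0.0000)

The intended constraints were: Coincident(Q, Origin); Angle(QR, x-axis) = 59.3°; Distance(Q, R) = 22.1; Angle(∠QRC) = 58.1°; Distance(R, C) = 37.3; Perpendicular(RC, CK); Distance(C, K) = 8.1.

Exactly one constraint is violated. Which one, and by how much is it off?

Distance(C, K) = 8.1 — off by 3.20.

Q = (0.00, 0.00) ✓; QR at 59.30° ✓; |QR| = 22.10 ✓; ∠QRC = 58.10° ✓; |RC| = 37.30 ✓; ∠(RC, CK) = 90.00° ✓; |CK| = 11.30 ✗.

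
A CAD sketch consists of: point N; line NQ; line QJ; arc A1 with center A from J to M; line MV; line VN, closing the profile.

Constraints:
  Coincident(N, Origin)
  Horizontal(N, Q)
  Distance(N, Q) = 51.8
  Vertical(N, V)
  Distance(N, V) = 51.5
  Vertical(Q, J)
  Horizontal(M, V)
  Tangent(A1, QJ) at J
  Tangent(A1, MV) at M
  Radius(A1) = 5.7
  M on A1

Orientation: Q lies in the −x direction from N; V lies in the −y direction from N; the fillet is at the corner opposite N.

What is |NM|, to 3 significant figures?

69.1

N is at the origin; NQ is horizontal with |NQ| = 51.8 and Q on the −x side, so Q = (-51.8, 0.00). NV is vertical with |NV| = 51.5 and V on the −y side, so V = (0.00, -51.5). The virtual corner opposite N is at (-51.8, -51.5). The tangent condition forces AJ to be normal to QJ and the tangent condition forces AM to be normal to MV, with radius 5.7, so the center A sits 5.7 in from both sides at A = (-46.1, -45.8). That places the tangent points at J = (-51.8, -45.8) on QJ and M = (-46.1, -51.5) on MV. Then |NM| = |M − N| = 69.1.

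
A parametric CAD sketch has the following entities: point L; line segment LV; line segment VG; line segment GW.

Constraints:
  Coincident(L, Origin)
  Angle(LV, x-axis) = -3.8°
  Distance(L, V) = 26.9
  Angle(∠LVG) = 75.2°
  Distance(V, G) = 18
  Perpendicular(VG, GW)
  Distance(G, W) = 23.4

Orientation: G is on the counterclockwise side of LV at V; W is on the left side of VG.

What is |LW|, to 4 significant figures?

11.43

∠LVG = 75.2°, so VG runs at -3.8° + (180° − 75.2°) = 101.0° from the x-axis; with |VG| = 18.0, G = V + 18.0·(cos 101.0°, sin 101.0°) = (23.41, 15.89). VG is perpendicular to GW; with |GW| = 23.4 on the left of VG, W = G + 23.4·(-0.9816, -0.1908) = (0.4362, 11.42). Then |LW| = |W − L| = 11.43.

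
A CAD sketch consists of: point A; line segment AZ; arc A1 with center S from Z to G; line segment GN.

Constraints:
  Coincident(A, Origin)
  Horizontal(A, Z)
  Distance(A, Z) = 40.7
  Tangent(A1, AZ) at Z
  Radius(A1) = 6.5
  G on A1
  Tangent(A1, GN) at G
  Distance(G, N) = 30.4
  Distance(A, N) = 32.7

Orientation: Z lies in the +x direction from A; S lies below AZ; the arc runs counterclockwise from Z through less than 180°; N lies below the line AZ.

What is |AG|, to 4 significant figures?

35.51

Checks: |SG| = 6.500 ✓; ∠(SG, GN) = 90.00° ✓; |GN| = 30.40 ✓; |AN| = 32.70 ✓.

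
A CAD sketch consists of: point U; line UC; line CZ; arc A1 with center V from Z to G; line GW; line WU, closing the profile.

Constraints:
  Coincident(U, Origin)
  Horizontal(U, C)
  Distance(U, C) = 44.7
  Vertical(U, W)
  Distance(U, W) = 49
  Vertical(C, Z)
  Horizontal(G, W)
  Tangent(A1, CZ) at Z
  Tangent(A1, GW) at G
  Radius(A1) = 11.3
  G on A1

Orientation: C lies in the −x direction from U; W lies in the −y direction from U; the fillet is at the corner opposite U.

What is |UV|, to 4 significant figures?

50.37

U and W share the same x with |UW| = 49.0 and W on the −y side, so W = (0.000, -49.00). The virtual corner opposite U is at (-44.70, -49.00). The tangent condition forces VZ to be normal to CZ and A1 meets GW tangentially, so VG is at right angles to GW, with radius 11.3, so the center V sits 11.3 in from both sides at V = (-33.40, -37.70). Then |UV| = |V − U| = 50.37.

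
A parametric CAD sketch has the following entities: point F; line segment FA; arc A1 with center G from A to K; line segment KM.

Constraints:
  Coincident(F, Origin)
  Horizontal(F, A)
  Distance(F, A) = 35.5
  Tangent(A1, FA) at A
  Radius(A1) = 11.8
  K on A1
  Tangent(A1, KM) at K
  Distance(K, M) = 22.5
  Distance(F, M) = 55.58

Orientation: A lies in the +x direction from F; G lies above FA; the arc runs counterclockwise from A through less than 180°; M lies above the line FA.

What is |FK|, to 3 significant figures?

49.2

Checks: |GK| = 11.80 ✓; ∠(GK, KM) = 90.00° ✓; |KM| = 22.50 ✓; |FM| = 55.58 ✓.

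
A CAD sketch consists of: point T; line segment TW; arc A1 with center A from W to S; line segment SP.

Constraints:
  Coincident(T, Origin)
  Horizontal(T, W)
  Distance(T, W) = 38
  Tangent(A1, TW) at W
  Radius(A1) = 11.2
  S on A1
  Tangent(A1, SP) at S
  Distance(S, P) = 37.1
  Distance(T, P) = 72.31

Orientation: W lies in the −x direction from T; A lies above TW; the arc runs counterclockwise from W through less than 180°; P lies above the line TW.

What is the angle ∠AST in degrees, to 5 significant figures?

102.54°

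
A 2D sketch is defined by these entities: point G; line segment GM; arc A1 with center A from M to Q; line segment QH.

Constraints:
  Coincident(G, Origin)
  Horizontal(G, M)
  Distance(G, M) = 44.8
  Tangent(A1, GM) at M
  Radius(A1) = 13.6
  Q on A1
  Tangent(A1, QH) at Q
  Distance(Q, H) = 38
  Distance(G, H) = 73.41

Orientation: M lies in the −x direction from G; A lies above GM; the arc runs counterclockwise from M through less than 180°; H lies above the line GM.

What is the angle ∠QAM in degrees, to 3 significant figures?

117°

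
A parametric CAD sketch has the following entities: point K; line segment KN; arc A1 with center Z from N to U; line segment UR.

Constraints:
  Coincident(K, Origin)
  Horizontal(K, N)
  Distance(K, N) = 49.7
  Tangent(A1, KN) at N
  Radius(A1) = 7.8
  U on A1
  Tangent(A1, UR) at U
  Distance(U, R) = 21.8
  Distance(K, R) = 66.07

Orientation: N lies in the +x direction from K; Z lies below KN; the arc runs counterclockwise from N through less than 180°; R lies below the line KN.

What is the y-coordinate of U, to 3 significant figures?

-13.3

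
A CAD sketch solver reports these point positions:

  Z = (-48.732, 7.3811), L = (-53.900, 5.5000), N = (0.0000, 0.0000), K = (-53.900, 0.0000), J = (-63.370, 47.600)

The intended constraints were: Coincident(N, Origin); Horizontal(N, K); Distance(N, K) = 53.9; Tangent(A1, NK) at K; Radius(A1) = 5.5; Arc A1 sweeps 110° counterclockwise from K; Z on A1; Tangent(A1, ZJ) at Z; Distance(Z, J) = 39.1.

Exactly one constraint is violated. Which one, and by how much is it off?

Distance(Z, J) = 39.1 — off by 3.70.

N = (0.00, 0.00) ✓; N.y = 0.00, K.y = 0.00 ✓; |NK| = 53.90 ✓; ∠(LK, KN) = 90.00° ✓; |LK| = 5.500 ✓; bearing(L→Z) − bearing(L→K) = 110.0° ✓; |LZ| = 5.500 ✓; ∠(LZ, ZJ) = 90.00° ✓; |ZJ| = 42.80 ✗.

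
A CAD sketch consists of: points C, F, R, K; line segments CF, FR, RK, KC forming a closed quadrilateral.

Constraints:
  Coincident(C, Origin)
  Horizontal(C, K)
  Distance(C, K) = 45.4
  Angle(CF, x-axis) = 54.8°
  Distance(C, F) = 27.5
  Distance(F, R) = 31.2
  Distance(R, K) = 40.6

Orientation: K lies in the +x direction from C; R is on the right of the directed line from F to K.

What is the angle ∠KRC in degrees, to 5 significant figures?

118.10°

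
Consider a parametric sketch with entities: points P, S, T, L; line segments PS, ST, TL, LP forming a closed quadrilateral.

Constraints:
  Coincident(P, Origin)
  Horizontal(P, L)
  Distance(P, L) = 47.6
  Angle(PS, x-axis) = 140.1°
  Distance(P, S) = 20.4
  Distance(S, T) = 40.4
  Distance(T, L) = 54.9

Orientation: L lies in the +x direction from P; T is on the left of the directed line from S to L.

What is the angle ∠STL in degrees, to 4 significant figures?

83.86°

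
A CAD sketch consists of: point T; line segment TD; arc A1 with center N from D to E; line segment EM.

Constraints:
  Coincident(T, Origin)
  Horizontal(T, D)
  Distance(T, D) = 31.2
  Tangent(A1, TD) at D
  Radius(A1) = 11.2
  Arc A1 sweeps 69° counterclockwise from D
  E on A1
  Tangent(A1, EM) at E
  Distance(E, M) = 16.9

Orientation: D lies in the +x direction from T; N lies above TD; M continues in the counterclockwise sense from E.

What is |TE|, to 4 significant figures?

42.27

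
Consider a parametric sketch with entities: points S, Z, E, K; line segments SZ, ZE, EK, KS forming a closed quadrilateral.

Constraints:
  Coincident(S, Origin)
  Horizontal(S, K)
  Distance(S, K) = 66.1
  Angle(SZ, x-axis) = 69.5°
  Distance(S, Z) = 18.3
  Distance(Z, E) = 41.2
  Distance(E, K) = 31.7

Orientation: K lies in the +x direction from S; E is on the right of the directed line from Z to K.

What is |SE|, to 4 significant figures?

38.06

Checks: |ZE| = 41.20 ✓; |EK| = 31.70 ✓.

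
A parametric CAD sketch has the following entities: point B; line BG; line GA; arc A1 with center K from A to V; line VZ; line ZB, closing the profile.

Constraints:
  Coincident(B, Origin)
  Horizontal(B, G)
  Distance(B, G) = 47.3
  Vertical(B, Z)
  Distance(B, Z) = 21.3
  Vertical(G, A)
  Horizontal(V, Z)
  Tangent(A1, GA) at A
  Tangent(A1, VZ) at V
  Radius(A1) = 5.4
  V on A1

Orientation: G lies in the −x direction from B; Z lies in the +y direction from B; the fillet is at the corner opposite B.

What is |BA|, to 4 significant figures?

49.90

B is at the origin; B and G share the same y with |BG| = 47.3 and G on the −x side, so G = (-47.30, 0.000). BZ is vertical with |BZ| = 21.3 and Z on the +y side, so Z = (0.000, 21.30). The virtual corner opposite B is at (-47.30, 21.30). The tangent condition forces KA to be normal to GA and tangency of A1 to VZ means the radius KV is perpendicular to VZ, with radius 5.4, so the center K sits 5.4 in from both sides at K = (-41.90, 15.90). That places the tangent points at A = (-47.30, 15.90) on GA and V = (-41.90, 21.30) on VZ. Then |BA| = |A − B| = 49.90.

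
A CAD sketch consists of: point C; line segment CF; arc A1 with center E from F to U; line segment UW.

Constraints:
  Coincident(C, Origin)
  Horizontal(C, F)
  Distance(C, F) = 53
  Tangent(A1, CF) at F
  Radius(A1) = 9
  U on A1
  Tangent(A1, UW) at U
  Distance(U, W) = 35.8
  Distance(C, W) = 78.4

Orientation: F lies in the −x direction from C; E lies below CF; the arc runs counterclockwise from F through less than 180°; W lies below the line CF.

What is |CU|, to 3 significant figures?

62.5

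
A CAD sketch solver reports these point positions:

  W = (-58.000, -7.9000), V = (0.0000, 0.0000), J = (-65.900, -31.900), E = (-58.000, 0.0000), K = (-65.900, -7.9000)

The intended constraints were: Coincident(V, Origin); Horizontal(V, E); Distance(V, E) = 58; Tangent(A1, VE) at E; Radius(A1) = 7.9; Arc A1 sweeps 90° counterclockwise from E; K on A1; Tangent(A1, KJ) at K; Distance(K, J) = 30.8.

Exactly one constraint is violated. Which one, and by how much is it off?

Distance(K, J) = 30.8 — off by 6.80.

V = (0.00, 0.00) ✓; V.y = 0.00, E.y = 0.00 ✓; |VE| = 58.00 ✓; ∠(WE, EV) = 90.00° ✓; |WE| = 7.900 ✓; bearing(W→K) − bearing(W→E) = 90.00° ✓; |WK| = 7.900 ✓; ∠(WK, KJ) = 90.00° ✓; |KJ| = 24.00 ✗.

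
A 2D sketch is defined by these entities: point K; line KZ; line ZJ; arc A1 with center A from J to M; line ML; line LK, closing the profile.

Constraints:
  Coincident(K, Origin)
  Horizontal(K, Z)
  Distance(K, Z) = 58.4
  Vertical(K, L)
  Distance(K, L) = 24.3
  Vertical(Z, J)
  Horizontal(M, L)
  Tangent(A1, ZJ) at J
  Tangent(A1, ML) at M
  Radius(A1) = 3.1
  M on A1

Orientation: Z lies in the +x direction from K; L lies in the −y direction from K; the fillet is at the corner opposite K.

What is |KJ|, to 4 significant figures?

62.13

The virtual corner opposite K is at (58.40, -24.30). Since A1 is tangent to ZJ there, AJ ⟂ ZJ and since A1 is tangent to ML there, AM ⟂ ML, with radius 3.1, so the center A sits 3.1 in from both sides at A = (55.30, -21.20). That places the tangent points at J = (58.40, -21.20) on ZJ and M = (55.30, -24.30) on ML. Then |KJ| = |J − K| = 62.13.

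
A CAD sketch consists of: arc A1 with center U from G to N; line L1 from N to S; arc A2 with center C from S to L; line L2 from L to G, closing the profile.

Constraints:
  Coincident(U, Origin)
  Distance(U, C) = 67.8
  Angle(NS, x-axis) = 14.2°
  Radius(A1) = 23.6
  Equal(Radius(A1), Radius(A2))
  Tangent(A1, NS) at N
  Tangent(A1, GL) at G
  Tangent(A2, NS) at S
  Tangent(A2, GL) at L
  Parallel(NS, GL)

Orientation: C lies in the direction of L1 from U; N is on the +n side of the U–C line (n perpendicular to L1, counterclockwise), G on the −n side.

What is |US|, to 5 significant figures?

71.790

The slot axis is L1's direction at 14.2°, so u = (cos 14.2°, sin 14.2°) = (0.96945, 0.24531) and n = (−sin 14.2°, cos 14.2°) = (-0.24531, 0.96945). U is at the origin and C lies 67.8 along u from U, so C = 67.8·u = (65.728, 16.632). Tangency of A1 to both parallel lines with radius 23.6 puts N and G at U ± 23.6·n: N = (-5.7893, 22.879), G = (5.7893, -22.879). Equal radii place S and L the same way about C: S = C + 23.6·n = (59.939, 39.511), L = C − 23.6·n = (71.518, -6.2471). Then |US| = |S − U| = 71.790.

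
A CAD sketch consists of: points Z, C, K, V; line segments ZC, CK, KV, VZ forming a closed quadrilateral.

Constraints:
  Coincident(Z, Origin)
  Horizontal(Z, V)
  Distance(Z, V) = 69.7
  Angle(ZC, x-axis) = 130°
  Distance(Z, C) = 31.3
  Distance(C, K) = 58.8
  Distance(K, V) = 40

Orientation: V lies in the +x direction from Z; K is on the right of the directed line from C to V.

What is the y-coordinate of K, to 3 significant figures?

-6.41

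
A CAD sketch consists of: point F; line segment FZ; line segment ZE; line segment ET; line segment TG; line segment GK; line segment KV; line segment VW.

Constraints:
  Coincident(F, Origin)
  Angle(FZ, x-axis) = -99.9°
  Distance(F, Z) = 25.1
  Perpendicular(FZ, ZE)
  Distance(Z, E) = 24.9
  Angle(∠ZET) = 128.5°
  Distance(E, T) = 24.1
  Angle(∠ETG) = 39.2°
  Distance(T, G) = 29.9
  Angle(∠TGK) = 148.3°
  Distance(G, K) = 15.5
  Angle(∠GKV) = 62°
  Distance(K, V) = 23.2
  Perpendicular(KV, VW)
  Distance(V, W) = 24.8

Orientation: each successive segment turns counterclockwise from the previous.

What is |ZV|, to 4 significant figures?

22.28

F is at the origin; FZ runs at -99.9° with length 25.1, so Z = (-4.315, -24.73). FZ is perpendicular to ZE, so ZE runs at -9.900°; with |ZE| = 24.9, E = (20.21, -29.01). ∠ZET = 128.5° gives ET at 41.60° from the x-axis; with |ET| = 24.1, T = (38.24, -13.01). ∠ETG = 39.2° gives TG at -177.6° from the x-axis; with |TG| = 29.9, G = (8.362, -14.26). ∠TGK = 148.3° gives GK at -145.9° from the x-axis; with |GK| = 15.5, K = (-4.473, -22.95). ∠GKV = 62.0° gives KV at -27.90° from the x-axis; with |KV| = 23.2, V = (16.03, -33.80). Then |ZV| = |V − Z| = 22.28.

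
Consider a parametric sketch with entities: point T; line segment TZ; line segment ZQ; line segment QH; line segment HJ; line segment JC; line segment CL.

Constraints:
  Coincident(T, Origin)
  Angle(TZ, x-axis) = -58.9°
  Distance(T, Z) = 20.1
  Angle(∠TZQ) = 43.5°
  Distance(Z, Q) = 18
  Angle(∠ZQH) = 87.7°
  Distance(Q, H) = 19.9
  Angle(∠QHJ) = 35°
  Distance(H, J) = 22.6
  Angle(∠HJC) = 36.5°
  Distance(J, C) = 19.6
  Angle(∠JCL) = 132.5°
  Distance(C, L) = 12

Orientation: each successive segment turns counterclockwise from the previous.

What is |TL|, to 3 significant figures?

14.1

T is at the origin; TZ runs at -58.9° with length 20.1, so Z = (10.4, -17.2). ∠TZQ = 43.5° gives ZQ at 77.6° from the x-axis; with |ZQ| = 18.0, Q = (14.2, 0.369). ∠ZQH = 87.7° gives QH at 170° from the x-axis; with |QH| = 19.9, H = (-5.34, 3.86). ∠QHJ = 35.0° gives HJ at -45.1° from the x-axis; with |HJ| = 22.6, J = (10.6, -12.1). ∠HJC = 36.5° gives JC at 98.4° from the x-axis; with |JC| = 19.6, C = (7.75, 7.24). ∠JCL = 132.5° gives CL at 146° from the x-axis; with |CL| = 12.0, L = (-2.19, 14.0). Then |TL| = |L − T| = 14.1.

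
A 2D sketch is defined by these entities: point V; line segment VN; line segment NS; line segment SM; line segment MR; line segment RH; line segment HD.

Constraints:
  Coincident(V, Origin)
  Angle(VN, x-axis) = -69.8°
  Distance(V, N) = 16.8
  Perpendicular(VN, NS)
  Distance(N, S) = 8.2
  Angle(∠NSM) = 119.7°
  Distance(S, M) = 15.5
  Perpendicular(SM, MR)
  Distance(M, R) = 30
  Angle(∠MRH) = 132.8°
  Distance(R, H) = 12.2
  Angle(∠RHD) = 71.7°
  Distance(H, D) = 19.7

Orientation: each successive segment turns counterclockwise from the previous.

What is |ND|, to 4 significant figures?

13.46

V is at the origin; VN runs at -69.8° with length 16.8, so N = (5.801, -15.77). The perpendicularity gives NS at right angles to VN, so NS runs at 20.20°; with |NS| = 8.2, S = (13.50, -12.94). ∠NSM = 119.7° gives SM at 80.50° from the x-axis; with |SM| = 15.5, M = (16.05, 2.352). The perpendicularity gives MR at right angles to SM, so MR runs at 170.5°; with |MR| = 30.0, R = (-13.53, 7.304). ∠MRH = 132.8° gives RH at -142.3° from the x-axis; with |RH| = 12.2, H = (-23.19, -0.1570). ∠RHD = 71.7° gives HD at -34.00° from the x-axis; with |HD| = 19.7, D = (-6.855, -11.17). Then |ND| = |D − N| = 13.46.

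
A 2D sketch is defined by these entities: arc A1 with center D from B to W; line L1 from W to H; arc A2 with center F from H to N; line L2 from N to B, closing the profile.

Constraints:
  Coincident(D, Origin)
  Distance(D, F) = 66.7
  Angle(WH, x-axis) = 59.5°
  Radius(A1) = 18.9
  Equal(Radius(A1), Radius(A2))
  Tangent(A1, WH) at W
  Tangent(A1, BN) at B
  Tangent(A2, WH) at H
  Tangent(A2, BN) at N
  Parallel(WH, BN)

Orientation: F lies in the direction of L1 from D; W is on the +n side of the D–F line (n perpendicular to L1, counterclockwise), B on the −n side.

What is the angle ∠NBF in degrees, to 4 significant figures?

15.82°

The slot axis is L1's direction at 59.5°, so u = (cos 59.5°, sin 59.5°) = (0.5075, 0.8616) and n = (−sin 59.5°, cos 59.5°) = (-0.8616, 0.5075). D is at the origin and F lies 66.7 along u from D, so F = 66.7·u = (33.85, 57.47). Tangency of A1 to both parallel lines with radius 18.9 puts W and B at D ± 18.9·n: W = (-16.28, 9.592), B = (16.28, -9.592). Equal radii place H and N the same way about F: H = F + 18.9·n = (17.57, 67.06), N = F − 18.9·n = (50.14, 47.88). Then cos ∠NBF = BN·BF / (|BN||BF|), giving 15.82°.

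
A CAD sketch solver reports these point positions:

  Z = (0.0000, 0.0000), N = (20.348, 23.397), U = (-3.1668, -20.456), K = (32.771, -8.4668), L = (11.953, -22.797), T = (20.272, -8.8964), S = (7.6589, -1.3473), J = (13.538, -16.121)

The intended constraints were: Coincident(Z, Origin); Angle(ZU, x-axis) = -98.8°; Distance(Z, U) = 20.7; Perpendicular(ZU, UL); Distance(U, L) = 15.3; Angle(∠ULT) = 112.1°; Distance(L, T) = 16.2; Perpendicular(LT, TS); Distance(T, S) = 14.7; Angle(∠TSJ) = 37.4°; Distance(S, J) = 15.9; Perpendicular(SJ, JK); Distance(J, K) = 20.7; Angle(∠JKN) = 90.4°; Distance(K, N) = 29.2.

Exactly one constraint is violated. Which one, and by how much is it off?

Distance(K, N) = 29.2 — off by 5.00.

Z = (0.00, 0.00) ✓; ZU at -98.80° ✓; |ZU| = 20.70 ✓; ∠(ZU, UL) = 90.00° ✓; |UL| = 15.30 ✓; ∠ULT = 112.1° ✓; |LT| = 16.20 ✓; ∠(LT, TS) = 90.00° ✓; |TS| = 14.70 ✓; ∠TSJ = 37.40° ✓; |SJ| = 15.90 ✓; ∠(SJ, JK) = 90.00° ✓; |JK| = 20.70 ✓; ∠JKN = 90.40° ✓; |KN| = 34.20 ✗.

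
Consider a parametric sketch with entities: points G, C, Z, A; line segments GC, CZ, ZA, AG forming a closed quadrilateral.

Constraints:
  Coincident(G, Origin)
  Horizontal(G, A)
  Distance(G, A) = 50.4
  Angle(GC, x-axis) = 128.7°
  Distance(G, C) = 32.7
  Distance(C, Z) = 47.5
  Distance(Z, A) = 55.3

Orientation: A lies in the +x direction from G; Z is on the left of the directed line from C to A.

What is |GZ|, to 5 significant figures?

52.073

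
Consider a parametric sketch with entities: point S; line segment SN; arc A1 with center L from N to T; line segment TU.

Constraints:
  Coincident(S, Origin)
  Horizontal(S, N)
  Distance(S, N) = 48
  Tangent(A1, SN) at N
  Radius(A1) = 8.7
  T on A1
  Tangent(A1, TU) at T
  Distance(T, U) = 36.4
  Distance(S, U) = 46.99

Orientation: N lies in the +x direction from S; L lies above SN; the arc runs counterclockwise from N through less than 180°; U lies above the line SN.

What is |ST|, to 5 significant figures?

55.817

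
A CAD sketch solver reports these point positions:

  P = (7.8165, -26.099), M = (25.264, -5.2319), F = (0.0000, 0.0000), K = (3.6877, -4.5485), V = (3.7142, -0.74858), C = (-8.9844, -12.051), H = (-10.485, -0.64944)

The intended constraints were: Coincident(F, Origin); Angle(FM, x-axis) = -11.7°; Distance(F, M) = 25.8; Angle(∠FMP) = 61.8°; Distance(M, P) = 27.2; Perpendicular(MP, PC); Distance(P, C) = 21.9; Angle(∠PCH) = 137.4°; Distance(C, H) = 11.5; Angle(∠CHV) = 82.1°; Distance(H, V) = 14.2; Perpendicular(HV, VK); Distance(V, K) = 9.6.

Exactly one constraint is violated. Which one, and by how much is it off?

Distance(V, K) = 9.6 — off by 5.80.

F = (0.00, 0.00) ✓; FM at -11.70° ✓; |FM| = 25.80 ✓; ∠FMP = 61.80° ✓; |MP| = 27.20 ✓; ∠(MP, PC) = 90.00° ✓; |PC| = 21.90 ✓; ∠PCH = 137.4° ✓; |CH| = 11.50 ✓; ∠CHV = 82.10° ✓; |HV| = 14.20 ✓; ∠(HV, VK) = 90.00° ✓; |VK| = 3.800 ✗.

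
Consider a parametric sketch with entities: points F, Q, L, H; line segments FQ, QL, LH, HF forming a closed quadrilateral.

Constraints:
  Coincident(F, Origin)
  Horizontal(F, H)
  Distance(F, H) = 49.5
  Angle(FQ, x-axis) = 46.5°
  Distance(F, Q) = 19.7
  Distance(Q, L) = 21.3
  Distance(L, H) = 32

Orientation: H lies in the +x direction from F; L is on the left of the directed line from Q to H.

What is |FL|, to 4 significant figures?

40.76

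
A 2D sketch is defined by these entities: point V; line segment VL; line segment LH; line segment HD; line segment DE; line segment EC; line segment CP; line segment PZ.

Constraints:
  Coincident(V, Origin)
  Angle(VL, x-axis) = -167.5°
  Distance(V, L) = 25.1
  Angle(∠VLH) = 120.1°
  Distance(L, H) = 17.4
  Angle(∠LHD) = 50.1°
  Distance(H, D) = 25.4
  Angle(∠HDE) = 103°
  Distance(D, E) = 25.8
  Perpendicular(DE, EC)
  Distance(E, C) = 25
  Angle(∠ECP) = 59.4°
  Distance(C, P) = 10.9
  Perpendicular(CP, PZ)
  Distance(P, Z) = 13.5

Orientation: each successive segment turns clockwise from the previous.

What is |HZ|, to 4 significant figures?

33.58

V is at the origin; VL runs at -167.5° with length 25.1, so L = (-24.51, -5.433). ∠VLH = 120.1° gives LH at 132.6° from the x-axis; with |LH| = 17.4, H = (-36.28, 7.375). ∠LHD = 50.1° gives HD at 2.700° from the x-axis; with |HD| = 25.4, D = (-10.91, 8.572). ∠HDE = 103.0° gives DE at -74.30° from the x-axis; with |DE| = 25.8, E = (-3.929, -16.27). DE ⟂ EC, so EC runs at -164.3°; with |EC| = 25.0, C = (-28.00, -23.03). ∠ECP = 59.4° gives CP at 75.10° from the x-axis; with |CP| = 10.9, P = (-25.19, -12.50). CP is perpendicular to PZ, so PZ runs at -14.90°; with |PZ| = 13.5, Z = (-12.15, -15.97). Then |HZ| = |Z − H| = 33.58.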